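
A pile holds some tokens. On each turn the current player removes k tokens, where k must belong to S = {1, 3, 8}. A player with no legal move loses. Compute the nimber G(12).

1

n :  0  1  2  3  4  5  6  7  8  9 10 11 12
G :  0  1  0  1  0  1  0  1  2  3  2  0  1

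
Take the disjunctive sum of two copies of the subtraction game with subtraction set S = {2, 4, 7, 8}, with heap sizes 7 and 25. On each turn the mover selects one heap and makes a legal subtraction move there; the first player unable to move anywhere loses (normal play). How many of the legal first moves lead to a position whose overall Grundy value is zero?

2

All heaps use S = {2, 4, 7, 8}:
n :  0  1  2  3  4  5  6  7  8  9 10 11 12 13 14 15 16 17 18 19 20 21 22 23 24 25
G :  0  0  1  1  2  2  0  3  1  4  2  0  0  1  1  2  2  0  3  1  4  2  0  0  1  1
Heap A: G(7) = 3.
Heap B: G(25) = 1.
Combined Grundy value = 3 ⊕ 1 = 2.
A winning move leaves total XOR = 0, i.e. changes one component's Grundy value g to g ⊕ X where X is the current total.
Heap A: need g' = 3⊕2 = 1. Options: 7−2→G=2, 7−4→G=1, 7−7→G=0. Hits: 1.
Heap B: need g' = 1⊕2 = 3. Options: 25−2→G=0, 25−4→G=2, 25−7→G=3, 25−8→G=0. Hits: 1.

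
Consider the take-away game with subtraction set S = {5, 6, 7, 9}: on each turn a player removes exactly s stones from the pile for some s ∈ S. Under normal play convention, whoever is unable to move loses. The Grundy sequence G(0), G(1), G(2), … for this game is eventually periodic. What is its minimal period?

n :  0  1  2  3  4  5  6  7  8  9 10 11 12 13 14 15 16 17 18 19 20 21 22 23 24 25 26 27 28 29
G :  0  0  0  0  0  1  1  1  1  1  2  2  2  2  0  0  0  0  0  1  1  1  1  1  2  2  2  2  0  0
G(n+14) = G(n) holds for n = 0,…,8 (a full window of length max(S) = 9), so the sequence is purely periodic with period 14.

14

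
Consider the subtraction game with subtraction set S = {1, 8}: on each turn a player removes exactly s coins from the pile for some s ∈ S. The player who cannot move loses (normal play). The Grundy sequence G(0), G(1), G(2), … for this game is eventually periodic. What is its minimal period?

n :  0  1  2  3  4  5  6  7  8  9 10 11 12 13 14 15 16 17 18 19
G :  0  1  0  1  0  1  0  1  2  0  1  0  1  0  1  0  1  2  0  1
G(n+9) = G(n) holds for n = 0,…,7 (a full window of length max(S) = 8), so the sequence is purely periodic with period 9.

9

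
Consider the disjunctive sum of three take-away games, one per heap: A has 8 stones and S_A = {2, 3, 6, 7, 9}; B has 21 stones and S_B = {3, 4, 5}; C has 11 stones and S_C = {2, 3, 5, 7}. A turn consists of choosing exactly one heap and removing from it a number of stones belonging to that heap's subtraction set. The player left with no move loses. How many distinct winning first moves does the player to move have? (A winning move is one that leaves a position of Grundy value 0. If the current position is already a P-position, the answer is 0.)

3

Heap A, S = {2, 3, 6, 7, 9}:
G(0) = 0
G(1) = mex{} = 0
G(2) = mex{0} = 1
G(3) = mex{0,0} = 1
G(4) = mex{1,0} = 2
G(5) = mex{1,1} = 0
G(6) = mex{2,1,0} = 3
G(7) = mex{0,2,0,0} = 1
G(8) = mex{3,0,1,0} = 2
G_A(8) = 2.
Heap B, S = {3, 4, 5}:
G(0) = 0
G(1) = mex{} = 0
G(2) = mex{} = 0
G(3) = mex{0} = 1
G(4) = mex{0,0} = 1
G(5) = mex{0,0,0} = 1
G(6) = mex{1,0,0} = 2
G(7) = mex{1,1,0} = 2
G(8) = mex{1,1,1} = 0
G(9) = mex{2,1,1} = 0
G(10) = mex{2,2,1} = 0
G(11) = mex{0,2,2} = 1
G(12) = mex{0,0,2} = 1
G(13) = mex{0,0,0} = 1
G(14) = mex{1,0,0} = 2
G(15) = mex{1,1,0} = 2
G(16) = mex{1,1,1} = 0
G(17) = mex{2,1,1} = 0
G(18) = mex{2,2,1} = 0
G(19) = mex{0,2,2} = 1
G(20) = mex{0,0,2} = 1
G(21) = mex{0,0,0} = 1
G_B(21) = 1.
Heap C, S = {2, 3, 5, 7}:
n :  0  1  2  3  4  5  6  7  8  9 10 11
G :  0  0  1  1  2  2  3  3  4  0  0  1
G_C(11) = 1.
Combined Grundy value = 2 ⊕ 1 ⊕ 1 = 2.
A winning move leaves total XOR = 0, i.e. changes one component's Grundy value g to g ⊕ X where X is the current total.
Heap A: need g' = 2⊕2 = 0. Options: 8−2→G=3, 8−3→G=0, 8−6→G=1, 8−7→G=0. Hits: 2.
Heap B: need g' = 1⊕2 = 3. Options: 21−3→G=0, 21−4→G=0, 21−5→G=0. Hits: 0.
Heap C: need g' = 1⊕2 = 3. Options: 11−2→G=0, 11−3→G=4, 11−5→G=3, 11−7→G=2. Hits: 1.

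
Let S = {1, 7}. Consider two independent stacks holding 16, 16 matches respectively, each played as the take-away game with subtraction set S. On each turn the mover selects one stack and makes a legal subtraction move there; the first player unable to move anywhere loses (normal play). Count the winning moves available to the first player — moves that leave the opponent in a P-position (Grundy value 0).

0

All stacks use S = {1, 7}:
n :  0  1  2  3  4  5  6  7  8  9 10 11 12 13 14 15 16
G :  0  1  0  1  0  1  0  1  0  1  0  1  0  1  0  1  0
Stack A: G(16) = 0.
Stack B: G(16) = 0.
Combined Grundy value = 0 ⊕ 0 = 0.
A winning move leaves total XOR = 0, i.e. changes one component's Grundy value g to g ⊕ X where X is the current total.
Stack A: target g' = 0⊕0 = 0, but every legal move changes the Grundy value (mex property), so 0 moves.
Stack B: target g' = 0⊕0 = 0, but every legal move changes the Grundy value (mex property), so 0 moves.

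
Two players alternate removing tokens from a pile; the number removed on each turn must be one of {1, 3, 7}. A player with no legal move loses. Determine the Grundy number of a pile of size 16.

0

n :  0  1  2  3  4  5  6  7  8  9 10 11 12 13 14 15 16
G :  0  1  0  1  0  1  0  1  0  1  0  1  0  1  0  1  0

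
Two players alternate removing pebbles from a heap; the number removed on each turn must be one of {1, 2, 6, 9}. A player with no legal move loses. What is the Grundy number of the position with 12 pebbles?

n :  0  1  2  3  4  5  6  7  8  9 10 11 12
G :  0  1  2  0  1  2  3  0  1  2  0  1  2

2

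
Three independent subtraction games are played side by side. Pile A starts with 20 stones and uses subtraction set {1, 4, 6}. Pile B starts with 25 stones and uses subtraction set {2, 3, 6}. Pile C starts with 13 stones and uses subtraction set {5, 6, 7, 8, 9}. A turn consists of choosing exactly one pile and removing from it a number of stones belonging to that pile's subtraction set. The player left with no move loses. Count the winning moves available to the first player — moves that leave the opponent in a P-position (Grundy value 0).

Pile A, S = {1, 4, 6}:
G(0) = 0
G(1) = mex{0} = 1
G(2) = mex{1} = 0
G(3) = mex{0} = 1
G(4) = mex{1,0} = 2
G(5) = mex{2,1} = 0
G(6) = mex{0,0,0} = 1
G(7) = mex{1,1,1} = 0
G(8) = mex{0,2,0} = 1
G(9) = mex{1,0,1} = 2
G(10) = mex{2,1,2} = 0
G(11) = mex{0,0,0} = 1
G(12) = mex{1,1,1} = 0
G(13) = mex{0,2,0} = 1
G(14) = mex{1,0,1} = 2
G(15) = mex{2,1,2} = 0
G(16) = mex{0,0,0} = 1
G(17) = mex{1,1,1} = 0
G(18) = mex{0,2,0} = 1
G(19) = mex{1,0,1} = 2
G(20) = mex{2,1,2} = 0
G_A(20) = 0.
Pile B, S = {2, 3, 6}:
n :  0  1  2  3  4  5  6  7  8  9 10 11 12 13 14 15 16 17 18 19 20 21 22 23 24 25
G :  0  0  1  1  2  0  3  1  2  0  0  1  1  2  0  3  1  2  0  0  1  1  2  0  3  1
G_B(25) = 1.
Pile C, S = {5, 6, 7, 8, 9}:
n :  0  1  2  3  4  5  6  7  8  9 10 11 12 13
G :  0  0  0  0  0  1  1  1  1  1  2  2  2  2
G_C(13) = 2.
Combined Grundy value = 0 ⊕ 1 ⊕ 2 = 3.
A winning move leaves total XOR = 0, i.e. changes one component's Grundy value g to g ⊕ X where X is the current total.
Pile A: need g' = 0⊕3 = 3. Options: 20−1→G=2, 20−4→G=1, 20−6→G=2. Hits: 0.
Pile B: need g' = 1⊕3 = 2. Options: 25−2→G=0, 25−3→G=2, 25−6→G=0. Hits: 1.
Pile C: need g' = 2⊕3 = 1. Options: 13−5→G=1, 13−6→G=1, 13−7→G=1, 13−8→G=1, 13−9→G=0. Hits: 4.

5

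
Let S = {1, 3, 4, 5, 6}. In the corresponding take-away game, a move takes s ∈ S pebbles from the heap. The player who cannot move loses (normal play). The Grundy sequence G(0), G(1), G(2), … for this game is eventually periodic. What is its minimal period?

n :  0  1  2  3  4  5  6  7  8  9 10 11 12 13 14 15 16 17 18 19
G :  0  1  0  1  2  3  2  3  4  0  1  0  1  2  3  2  3  4  0  1
G(n+9) = G(n) holds for n = 0,…,5 (a full window of length max(S) = 6), so the sequence is purely periodic with period 9.

9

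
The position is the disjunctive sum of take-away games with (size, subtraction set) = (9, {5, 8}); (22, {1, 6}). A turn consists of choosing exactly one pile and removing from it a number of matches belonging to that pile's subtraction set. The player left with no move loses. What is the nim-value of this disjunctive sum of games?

0

Pile A, S = {5, 8}:
G(0) = 0
G(1) = mex{} = 0
G(2) = mex{} = 0
G(3) = mex{} = 0
G(4) = mex{} = 0
G(5) = mex{0} = 1
G(6) = mex{0} = 1
G(7) = mex{0} = 1
G(8) = mex{0,0} = 1
G(9) = mex{0,0} = 1
G_A(9) = 1.
Pile B, S = {1, 6}:
n :  0  1  2  3  4  5  6  7  8  9 10 11 12 13 14 15 16 17 18 19 20 21 22
G :  0  1  0  1  0  1  2  0  1  0  1  0  1  2  0  1  0  1  0  1  2  0  1
G_B(22) = 1.
Combined Grundy value = 1 ⊕ 1 = 0.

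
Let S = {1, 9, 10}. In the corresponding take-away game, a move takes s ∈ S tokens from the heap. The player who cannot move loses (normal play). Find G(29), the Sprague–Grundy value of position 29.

2

n :  0  1  2  3  4  5  6  7  8  9 10 11 12 13 14 15 16 17 18 19 20 21 22 23 24 25 26 27 28 29
G :  0  1  0  1  0  1  0  1  0  1  2  3  2  3  2  3  2  3  2  0  1  0  1  0  1  0  1  0  1  2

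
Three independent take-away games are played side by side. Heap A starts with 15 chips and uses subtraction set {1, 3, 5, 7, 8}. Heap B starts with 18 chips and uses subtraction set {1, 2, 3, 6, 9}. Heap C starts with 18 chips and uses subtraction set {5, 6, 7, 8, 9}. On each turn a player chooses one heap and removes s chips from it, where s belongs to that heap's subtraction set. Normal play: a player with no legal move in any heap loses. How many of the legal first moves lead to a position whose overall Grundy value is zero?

Heap A, S = {1, 3, 5, 7, 8}:
G(0) = 0
G(1) = mex{0} = 1
G(2) = mex{1} = 0
G(3) = mex{0,0} = 1
G(4) = mex{1,1} = 0
G(5) = mex{0,0,0} = 1
G(6) = mex{1,1,1} = 0
G(7) = mex{0,0,0,0} = 1
G(8) = mex{1,1,1,1,0} = 2
G(9) = mex{2,0,0,0,1} = 3
G(10) = mex{3,1,1,1,0} = 2
G(11) = mex{2,2,0,0,1} = 3
G(12) = mex{3,3,1,1,0} = 2
G(13) = mex{2,2,2,0,1} = 3
G(14) = mex{3,3,3,1,0} = 2
G(15) = mex{2,2,2,2,1} = 0
G_A(15) = 0.
Heap B, S = {1, 2, 3, 6, 9}:
n :  0  1  2  3  4  5  6  7  8  9 10 11 12 13 14 15 16 17 18
G :  0  1  2  3  0  1  2  3  0  1  2  3  0  1  2  3  0  1  2
G_B(18) = 2.
Heap C, S = {5, 6, 7, 8, 9}:
n :  0  1  2  3  4  5  6  7  8  9 10 11 12 13 14 15 16 17 18
G :  0  0  0  0  0  1  1  1  1  1  2  2  2  2  0  0  0  0  0
G_C(18) = 0.
Combined Grundy value = 0 ⊕ 2 ⊕ 0 = 2.
A winning move leaves total XOR = 0, i.e. changes one component's Grundy value g to g ⊕ X where X is the current total.
Heap A: need g' = 0⊕2 = 2. Options: 15−1→G=2, 15−3→G=2, 15−5→G=2, 15−7→G=2, 15−8→G=1. Hits: 4.
Heap B: need g' = 2⊕2 = 0. Options: 18−1→G=1, 18−2→G=0, 18−3→G=3, 18−6→G=0, 18−9→G=1. Hits: 2.
Heap C: need g' = 0⊕2 = 2. Options: 18−5→G=2, 18−6→G=2, 18−7→G=2, 18−8→G=2, 18−9→G=1. Hits: 4.

10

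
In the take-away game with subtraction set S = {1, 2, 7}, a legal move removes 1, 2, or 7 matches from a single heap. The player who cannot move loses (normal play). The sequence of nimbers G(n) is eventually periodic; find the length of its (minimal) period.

n :  0  1  2  3  4  5  6  7  8  9 10 11 12 13 14
G :  0  1  2  0  1  2  0  1  2  0  1  2  0  1  2
G(n+3) = G(n) holds for n = 0,…,6 (a full window of length max(S) = 7), so the sequence is purely periodic with period 3.

3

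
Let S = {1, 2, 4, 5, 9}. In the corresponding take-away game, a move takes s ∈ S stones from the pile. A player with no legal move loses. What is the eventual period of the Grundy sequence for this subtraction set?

13

G(0) = 0
G(1) = mex{0} = 1
G(2) = mex{1,0} = 2
G(3) = mex{2,1} = 0
G(4) = mex{0,2,0} = 1
G(5) = mex{1,0,1,0} = 2
G(6) = mex{2,1,2,1} = 0
G(7) = mex{0,2,0,2} = 1
G(8) = mex{1,0,1,0} = 2
G(9) = mex{2,1,2,1,0} = 3
G(10) = mex{3,2,0,2,1} = 4
G(11) = mex{4,3,1,0,2} = 5
G(12) = mex{5,4,2,1,0} = 3
G(13) = mex{3,5,3,2,1} = 0
G(14) = mex{0,3,4,3,2} = 1
G(15) = mex{1,0,5,4,0} = 2
G(16) = mex{2,1,3,5,1} = 0
G(17) = mex{0,2,0,3,2} = 1
G(18) = mex{1,0,1,0,3} = 2
G(19) = mex{2,1,2,1,4} = 0
G(20) = mex{0,2,0,2,5} = 1
G(21) = mex{1,0,1,0,3} = 2
G(22) = mex{2,1,2,1,0} = 3
G(23) = mex{3,2,0,2,1} = 4
G(24) = mex{4,3,1,0,2} = 5
G(25) = mex{5,4,2,1,0} = 3
G(26) = mex{3,5,3,2,1} = 0
G(27) = mex{0,3,4,3,2} = 1
G(n+13) = G(n) holds for n = 0,…,8 (a full window of length max(S) = 9), so the sequence is purely periodic with period 13.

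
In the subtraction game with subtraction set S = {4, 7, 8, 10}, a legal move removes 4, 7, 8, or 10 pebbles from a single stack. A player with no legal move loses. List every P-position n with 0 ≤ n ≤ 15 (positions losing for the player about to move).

n :  0  1  2  3  4  5  6  7  8  9 10 11 12 13 14 15
G :  0  0  0  0  1  1  1  1  2  2  2  2  3  3  0  0
P-positions are exactly the n with G(n) = 0.

0, 1, 2, 3, 14, 15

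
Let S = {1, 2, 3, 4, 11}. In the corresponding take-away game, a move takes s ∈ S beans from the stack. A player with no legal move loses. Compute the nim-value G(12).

G(0) = 0
G(1) = mex{0} = 1
G(2) = mex{1,0} = 2
G(3) = mex{2,1,0} = 3
G(4) = mex{3,2,1,0} = 4
G(5) = mex{4,3,2,1} = 0
G(6) = mex{0,4,3,2} = 1
G(7) = mex{1,0,4,3} = 2
G(8) = mex{2,1,0,4} = 3
G(9) = mex{3,2,1,0} = 4
G(10) = mex{4,3,2,1} = 0
G(11) = mex{0,4,3,2,0} = 1
G(12) = mex{1,0,4,3,1} = 2

2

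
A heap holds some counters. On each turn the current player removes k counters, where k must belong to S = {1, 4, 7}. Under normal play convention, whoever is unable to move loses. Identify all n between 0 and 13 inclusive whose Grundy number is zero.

G(0) = 0
G(1) = mex{0} = 1
G(2) = mex{1} = 0
G(3) = mex{0} = 1
G(4) = mex{1,0} = 2
G(5) = mex{2,1} = 0
G(6) = mex{0,0} = 1
G(7) = mex{1,1,0} = 2
G(8) = mex{2,2,1} = 0
G(9) = mex{0,0,0} = 1
G(10) = mex{1,1,1} = 0
G(11) = mex{0,2,2} = 1
G(12) = mex{1,0,0} = 2
G(13) = mex{2,1,1} = 0
P-positions are exactly the n with G(n) = 0.

0, 2, 5, 8, 10, 13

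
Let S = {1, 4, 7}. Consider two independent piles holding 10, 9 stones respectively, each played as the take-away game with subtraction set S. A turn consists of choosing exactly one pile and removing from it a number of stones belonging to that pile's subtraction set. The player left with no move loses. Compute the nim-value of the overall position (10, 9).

1

All piles use S = {1, 4, 7}:
n :  0  1  2  3  4  5  6  7  8  9 10
G :  0  1  0  1  2  0  1  2  0  1  0
Pile A: G(10) = 0.
Pile B: G(9) = 1.
Combined Grundy value = 0 ⊕ 1 = 1.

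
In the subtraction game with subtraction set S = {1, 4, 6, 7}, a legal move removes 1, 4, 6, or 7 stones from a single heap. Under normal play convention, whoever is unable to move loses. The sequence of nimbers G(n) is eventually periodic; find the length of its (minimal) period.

13

n :  0  1  2  3  4  5  6  7  8  9 10 11 12 13 14 15 16 17 18 19 20 21 22 23 24 25 26 27
G :  0  1  0  1  2  0  1  2  3  2  0  1  2  0  1  0  1  2  0  1  2  3  2  0  1  2  0  1
G(n+13) = G(n) holds for n = 0,…,6 (a full window of length max(S) = 7), so the sequence is purely periodic with period 13.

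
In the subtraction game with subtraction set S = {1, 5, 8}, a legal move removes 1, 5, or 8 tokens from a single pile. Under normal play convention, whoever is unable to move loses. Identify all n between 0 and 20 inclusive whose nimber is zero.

0, 2, 4, 6, 13, 15, 17, 19

G(0) = 0
G(1) = mex{0} = 1
G(2) = mex{1} = 0
G(3) = mex{0} = 1
G(4) = mex{1} = 0
G(5) = mex{0,0} = 1
G(6) = mex{1,1} = 0
G(7) = mex{0,0} = 1
G(8) = mex{1,1,0} = 2
G(9) = mex{2,0,1} = 3
G(10) = mex{3,1,0} = 2
G(11) = mex{2,0,1} = 3
G(12) = mex{3,1,0} = 2
G(13) = mex{2,2,1} = 0
G(14) = mex{0,3,0} = 1
G(15) = mex{1,2,1} = 0
G(16) = mex{0,3,2} = 1
G(17) = mex{1,2,3} = 0
G(18) = mex{0,0,2} = 1
G(19) = mex{1,1,3} = 0
G(20) = mex{0,0,2} = 1
P-positions are exactly the n with G(n) = 0.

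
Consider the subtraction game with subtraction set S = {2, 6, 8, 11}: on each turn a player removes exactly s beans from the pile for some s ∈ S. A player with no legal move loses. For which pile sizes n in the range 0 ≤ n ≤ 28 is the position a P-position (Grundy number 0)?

0, 1, 4, 5, 14, 17, 18, 21

n :  0  1  2  3  4  5  6  7  8  9 10 11 12 13 14 15 16 17 18 19 20 21 22 23 24 25 26 27 28
G :  0  0  1  1  0  0  1  1  2  2  3  3  2  2  0  3  1  0  0  1  1  0  2  1  3  2  2  3  3
P-positions are exactly the n with G(n) = 0.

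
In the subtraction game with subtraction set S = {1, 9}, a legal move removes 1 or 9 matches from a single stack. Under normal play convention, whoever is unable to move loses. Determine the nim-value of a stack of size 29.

n :  0  1  2  3  4  5  6  7  8  9 10 11 12 13 14 15 16 17 18 19 20 21 22 23 24 25 26 27 28 29
G :  0  1  0  1  0  1  0  1  0  1  0  1  0  1  0  1  0  1  0  1  0  1  0  1  0  1  0  1  0  1

1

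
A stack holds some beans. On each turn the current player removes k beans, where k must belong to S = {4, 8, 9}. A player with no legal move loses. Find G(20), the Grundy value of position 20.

n :  0  1  2  3  4  5  6  7  8  9 10 11 12 13 14 15 16 17 18 19 20
G :  0  0  0  0  1  1  1  1  2  2  2  2  3  0  0  0  0  1  1  1  1

1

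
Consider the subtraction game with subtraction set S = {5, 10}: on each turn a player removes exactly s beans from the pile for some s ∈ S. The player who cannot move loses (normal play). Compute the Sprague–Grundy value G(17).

n :  0  1  2  3  4  5  6  7  8  9 10 11 12 13 14 15 16 17
G :  0  0  0  0  0  1  1  1  1  1  2  2  2  2  2  0  0  0

0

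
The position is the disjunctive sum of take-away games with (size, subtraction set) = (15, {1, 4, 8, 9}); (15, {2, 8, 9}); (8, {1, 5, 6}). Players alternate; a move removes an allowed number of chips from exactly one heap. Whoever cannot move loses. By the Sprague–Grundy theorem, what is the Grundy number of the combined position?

Heap A, S = {1, 4, 8, 9}:
G(0) = 0
G(1) = mex{0} = 1
G(2) = mex{1} = 0
G(3) = mex{0} = 1
G(4) = mex{1,0} = 2
G(5) = mex{2,1} = 0
G(6) = mex{0,0} = 1
G(7) = mex{1,1} = 0
G(8) = mex{0,2,0} = 1
G(9) = mex{1,0,1,0} = 2
G(10) = mex{2,1,0,1} = 3
G(11) = mex{3,0,1,0} = 2
G(12) = mex{2,1,2,1} = 0
G(13) = mex{0,2,0,2} = 1
G(14) = mex{1,3,1,0} = 2
G(15) = mex{2,2,0,1} = 3
G_A(15) = 3.
Heap B, S = {2, 8, 9}:
G(0) = 0
G(1) = mex{} = 0
G(2) = mex{0} = 1
G(3) = mex{0} = 1
G(4) = mex{1} = 0
G(5) = mex{1} = 0
G(6) = mex{0} = 1
G(7) = mex{0} = 1
G(8) = mex{1,0} = 2
G(9) = mex{1,0,0} = 2
G(10) = mex{2,1,0} = 3
G(11) = mex{2,1,1} = 0
G(12) = mex{3,0,1} = 2
G(13) = mex{0,0,0} = 1
G(14) = mex{2,1,0} = 3
G(15) = mex{1,1,1} = 0
G_B(15) = 0.
Heap C, S = {1, 5, 6}:
n : 0 1 2 3 4 5 6 7 8
G : 0 1 0 1 0 1 2 3 2
G_C(8) = 2.
Combined Grundy value = 3 ⊕ 0 ⊕ 2 = 1.

1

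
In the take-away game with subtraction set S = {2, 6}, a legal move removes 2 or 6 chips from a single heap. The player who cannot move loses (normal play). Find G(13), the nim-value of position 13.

0

G(0) = 0
G(1) = mex{} = 0
G(2) = mex{0} = 1
G(3) = mex{0} = 1
G(4) = mex{1} = 0
G(5) = mex{1} = 0
G(6) = mex{0,0} = 1
G(7) = mex{0,0} = 1
G(8) = mex{1,1} = 0
G(9) = mex{1,1} = 0
G(10) = mex{0,0} = 1
G(11) = mex{0,0} = 1
G(12) = mex{1,1} = 0
G(13) = mex{1,1} = 0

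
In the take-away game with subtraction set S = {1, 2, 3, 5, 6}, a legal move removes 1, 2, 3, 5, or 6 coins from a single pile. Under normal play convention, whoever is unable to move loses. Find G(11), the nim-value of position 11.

G(0) = 0
G(1) = mex{0} = 1
G(2) = mex{1,0} = 2
G(3) = mex{2,1,0} = 3
G(4) = mex{3,2,1} = 0
G(5) = mex{0,3,2,0} = 1
G(6) = mex{1,0,3,1,0} = 2
G(7) = mex{2,1,0,2,1} = 3
G(8) = mex{3,2,1,3,2} = 0
G(9) = mex{0,3,2,0,3} = 1
G(10) = mex{1,0,3,1,0} = 2
G(11) = mex{2,1,0,2,1} = 3

3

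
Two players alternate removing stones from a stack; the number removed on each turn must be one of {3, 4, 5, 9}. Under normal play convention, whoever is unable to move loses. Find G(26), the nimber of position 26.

G(0) = 0
G(1) = mex{} = 0
G(2) = mex{} = 0
G(3) = mex{0} = 1
G(4) = mex{0,0} = 1
G(5) = mex{0,0,0} = 1
G(6) = mex{1,0,0} = 2
G(7) = mex{1,1,0} = 2
G(8) = mex{1,1,1} = 0
G(9) = mex{2,1,1,0} = 3
G(10) = mex{2,2,1,0} = 3
G(11) = mex{0,2,2,0} = 1
G(12) = mex{3,0,2,1} = 4
G(13) = mex{3,3,0,1} = 2
G(14) = mex{1,3,3,1} = 0
G(15) = mex{4,1,3,2} = 0
G(16) = mex{2,4,1,2} = 0
G(17) = mex{0,2,4,0} = 1
G(18) = mex{0,0,2,3} = 1
G(19) = mex{0,0,0,3} = 1
G(20) = mex{1,0,0,1} = 2
G(21) = mex{1,1,0,4} = 2
G(22) = mex{1,1,1,2} = 0
G(23) = mex{2,1,1,0} = 3
G(24) = mex{2,2,1,0} = 3
G(25) = mex{0,2,2,0} = 1
G(26) = mex{3,0,2,1} = 4

4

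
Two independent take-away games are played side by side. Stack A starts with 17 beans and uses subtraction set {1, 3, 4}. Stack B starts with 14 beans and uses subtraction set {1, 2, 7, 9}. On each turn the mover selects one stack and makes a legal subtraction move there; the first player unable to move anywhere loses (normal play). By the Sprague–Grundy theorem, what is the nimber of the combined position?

Stack A, S = {1, 3, 4}:
n :  0  1  2  3  4  5  6  7  8  9 10 11 12 13 14 15 16 17
G :  0  1  0  1  2  3  2  0  1  0  1  2  3  2  0  1  0  1
G_A(17) = 1.
Stack B, S = {1, 2, 7, 9}:
G(0) = 0
G(1) = mex{0} = 1
G(2) = mex{1,0} = 2
G(3) = mex{2,1} = 0
G(4) = mex{0,2} = 1
G(5) = mex{1,0} = 2
G(6) = mex{2,1} = 0
G(7) = mex{0,2,0} = 1
G(8) = mex{1,0,1} = 2
G(9) = mex{2,1,2,0} = 3
G(10) = mex{3,2,0,1} = 4
G(11) = mex{4,3,1,2} = 0
G(12) = mex{0,4,2,0} = 1
G(13) = mex{1,0,0,1} = 2
G(14) = mex{2,1,1,2} = 0
G_B(14) = 0.
Combined Grundy value = 1 ⊕ 0 = 1.

1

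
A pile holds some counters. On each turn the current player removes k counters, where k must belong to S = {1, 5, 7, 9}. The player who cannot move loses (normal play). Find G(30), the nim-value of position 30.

G(0) = 0
G(1) = mex{0} = 1
G(2) = mex{1} = 0
G(3) = mex{0} = 1
G(4) = mex{1} = 0
G(5) = mex{0,0} = 1
G(6) = mex{1,1} = 0
G(7) = mex{0,0,0} = 1
G(8) = mex{1,1,1} = 0
G(9) = mex{0,0,0,0} = 1
G(10) = mex{1,1,1,1} = 0
G(11) = mex{0,0,0,0} = 1
G(12) = mex{1,1,1,1} = 0
G(13) = mex{0,0,0,0} = 1
G(14) = mex{1,1,1,1} = 0
G(15) = mex{0,0,0,0} = 1
G(16) = mex{1,1,1,1} = 0
G(17) = mex{0,0,0,0} = 1
G(18) = mex{1,1,1,1} = 0
G(19) = mex{0,0,0,0} = 1
G(20) = mex{1,1,1,1} = 0
G(21) = mex{0,0,0,0} = 1
G(22) = mex{1,1,1,1} = 0
G(23) = mex{0,0,0,0} = 1
G(24) = mex{1,1,1,1} = 0
G(25) = mex{0,0,0,0} = 1
G(26) = mex{1,1,1,1} = 0
G(27) = mex{0,0,0,0} = 1
G(28) = mex{1,1,1,1} = 0
G(29) = mex{0,0,0,0} = 1
G(30) = mex{1,1,1,1} = 0

0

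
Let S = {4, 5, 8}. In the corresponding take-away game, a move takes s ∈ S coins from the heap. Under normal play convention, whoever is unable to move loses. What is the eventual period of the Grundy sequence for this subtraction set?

12

G(0) = 0
G(1) = mex{} = 0
G(2) = mex{} = 0
G(3) = mex{} = 0
G(4) = mex{0} = 1
G(5) = mex{0,0} = 1
G(6) = mex{0,0} = 1
G(7) = mex{0,0} = 1
G(8) = mex{1,0,0} = 2
G(9) = mex{1,1,0} = 2
G(10) = mex{1,1,0} = 2
G(11) = mex{1,1,0} = 2
G(12) = mex{2,1,1} = 0
G(13) = mex{2,2,1} = 0
G(14) = mex{2,2,1} = 0
G(15) = mex{2,2,1} = 0
G(16) = mex{0,2,2} = 1
G(17) = mex{0,0,2} = 1
G(18) = mex{0,0,2} = 1
G(19) = mex{0,0,2} = 1
G(20) = mex{1,0,0} = 2
G(21) = mex{1,1,0} = 2
G(22) = mex{1,1,0} = 2
G(23) = mex{1,1,0} = 2
G(24) = mex{2,1,1} = 0
G(25) = mex{2,2,1} = 0
G(n+12) = G(n) holds for n = 0,…,7 (a full window of length max(S) = 8), so the sequence is purely periodic with period 12.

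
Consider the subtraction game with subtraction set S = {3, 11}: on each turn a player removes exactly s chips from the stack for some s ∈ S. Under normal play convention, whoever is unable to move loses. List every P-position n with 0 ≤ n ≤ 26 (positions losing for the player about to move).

0, 1, 2, 6, 7, 8, 14, 15, 16, 20, 21, 22

n :  0  1  2  3  4  5  6  7  8  9 10 11 12 13 14 15 16 17 18 19 20 21 22 23 24 25 26
G :  0  0  0  1  1  1  0  0  0  1  1  1  2  2  0  0  0  1  1  1  0  0  0  1  1  1  2
P-positions are exactly the n with G(n) = 0.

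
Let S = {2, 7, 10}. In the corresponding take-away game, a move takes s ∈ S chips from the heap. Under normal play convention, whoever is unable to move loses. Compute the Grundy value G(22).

0

n :  0  1  2  3  4  5  6  7  8  9 10 11 12 13 14 15 16 17 18 19 20 21 22
G :  0  0  1  1  0  0  1  1  2  0  3  1  2  0  3  1  2  0  0  1  1  0  0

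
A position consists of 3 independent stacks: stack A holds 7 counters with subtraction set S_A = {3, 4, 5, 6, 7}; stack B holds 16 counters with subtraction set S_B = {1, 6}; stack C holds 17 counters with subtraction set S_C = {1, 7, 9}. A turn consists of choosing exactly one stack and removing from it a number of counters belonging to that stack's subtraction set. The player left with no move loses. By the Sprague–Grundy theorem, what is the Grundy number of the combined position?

Stack A, S = {3, 4, 5, 6, 7}:
G(0) = 0
G(1) = mex{} = 0
G(2) = mex{} = 0
G(3) = mex{0} = 1
G(4) = mex{0,0} = 1
G(5) = mex{0,0,0} = 1
G(6) = mex{1,0,0,0} = 2
G(7) = mex{1,1,0,0,0} = 2
G_A(7) = 2.
Stack B, S = {1, 6}:
G(0) = 0
G(1) = mex{0} = 1
G(2) = mex{1} = 0
G(3) = mex{0} = 1
G(4) = mex{1} = 0
G(5) = mex{0} = 1
G(6) = mex{1,0} = 2
G(7) = mex{2,1} = 0
G(8) = mex{0,0} = 1
G(9) = mex{1,1} = 0
G(10) = mex{0,0} = 1
G(11) = mex{1,1} = 0
G(12) = mex{0,2} = 1
G(13) = mex{1,0} = 2
G(14) = mex{2,1} = 0
G(15) = mex{0,0} = 1
G(16) = mex{1,1} = 0
G_B(16) = 0.
Stack C, S = {1, 7, 9}:
G(0) = 0
G(1) = mex{0} = 1
G(2) = mex{1} = 0
G(3) = mex{0} = 1
G(4) = mex{1} = 0
G(5) = mex{0} = 1
G(6) = mex{1} = 0
G(7) = mex{0,0} = 1
G(8) = mex{1,1} = 0
G(9) = mex{0,0,0} = 1
G(10) = mex{1,1,1} = 0
G(11) = mex{0,0,0} = 1
G(12) = mex{1,1,1} = 0
G(13) = mex{0,0,0} = 1
G(14) = mex{1,1,1} = 0
G(15) = mex{0,0,0} = 1
G(16) = mex{1,1,1} = 0
G(17) = mex{0,0,0} = 1
G_C(17) = 1.
Combined Grundy value = 2 ⊕ 0 ⊕ 1 = 3.

3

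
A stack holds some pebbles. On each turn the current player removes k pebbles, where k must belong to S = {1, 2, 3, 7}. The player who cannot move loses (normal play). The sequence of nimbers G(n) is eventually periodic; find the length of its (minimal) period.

G(0) = 0
G(1) = mex{0} = 1
G(2) = mex{1,0} = 2
G(3) = mex{2,1,0} = 3
G(4) = mex{3,2,1} = 0
G(5) = mex{0,3,2} = 1
G(6) = mex{1,0,3} = 2
G(7) = mex{2,1,0,0} = 3
G(8) = mex{3,2,1,1} = 0
G(9) = mex{0,3,2,2} = 1
G(10) = mex{1,0,3,3} = 2
G(11) = mex{2,1,0,0} = 3
G(12) = mex{3,2,1,1} = 0
G(13) = mex{0,3,2,2} = 1
G(14) = mex{1,0,3,3} = 2
G(n+4) = G(n) holds for n = 0,…,6 (a full window of length max(S) = 7), so the sequence is purely periodic with period 4.

4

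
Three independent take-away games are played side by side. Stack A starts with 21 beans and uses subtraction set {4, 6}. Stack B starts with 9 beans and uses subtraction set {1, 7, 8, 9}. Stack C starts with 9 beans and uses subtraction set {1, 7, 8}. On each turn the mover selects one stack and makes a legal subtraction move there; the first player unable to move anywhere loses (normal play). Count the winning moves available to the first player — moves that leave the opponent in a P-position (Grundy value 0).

Stack A, S = {4, 6}:
n :  0  1  2  3  4  5  6  7  8  9 10 11 12 13 14 15 16 17 18 19 20 21
G :  0  0  0  0  1  1  1  1  2  2  0  0  0  0  1  1  1  1  2  2  0  0
G_A(21) = 0.
Stack B, S = {1, 7, 8, 9}:
G(0) = 0
G(1) = mex{0} = 1
G(2) = mex{1} = 0
G(3) = mex{0} = 1
G(4) = mex{1} = 0
G(5) = mex{0} = 1
G(6) = mex{1} = 0
G(7) = mex{0,0} = 1
G(8) = mex{1,1,0} = 2
G(9) = mex{2,0,1,0} = 3
G_B(9) = 3.
Stack C, S = {1, 7, 8}:
n : 0 1 2 3 4 5 6 7 8 9
G : 0 1 0 1 0 1 0 1 2 3
G_C(9) = 3.
Combined Grundy value = 0 ⊕ 3 ⊕ 3 = 0.
A winning move leaves total XOR = 0, i.e. changes one component's Grundy value g to g ⊕ X where X is the current total.
Stack A: target g' = 0⊕0 = 0, but every legal move changes the Grundy value (mex property), so 0 moves.
Stack B: target g' = 3⊕0 = 3, but every legal move changes the Grundy value (mex property), so 0 moves.
Stack C: target g' = 3⊕0 = 3, but every legal move changes the Grundy value (mex property), so 0 moves.

0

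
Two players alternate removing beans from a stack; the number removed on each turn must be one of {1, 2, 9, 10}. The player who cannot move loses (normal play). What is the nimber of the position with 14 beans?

0

n :  0  1  2  3  4  5  6  7  8  9 10 11 12 13 14
G :  0  1  2  0  1  2  0  1  2  3  4  0  1  2  0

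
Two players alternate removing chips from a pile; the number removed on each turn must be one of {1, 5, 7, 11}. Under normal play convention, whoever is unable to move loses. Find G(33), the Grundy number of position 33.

G(0) = 0
G(1) = mex{0} = 1
G(2) = mex{1} = 0
G(3) = mex{0} = 1
G(4) = mex{1} = 0
G(5) = mex{0,0} = 1
G(6) = mex{1,1} = 0
G(7) = mex{0,0,0} = 1
G(8) = mex{1,1,1} = 0
G(9) = mex{0,0,0} = 1
G(10) = mex{1,1,1} = 0
G(11) = mex{0,0,0,0} = 1
G(12) = mex{1,1,1,1} = 0
G(13) = mex{0,0,0,0} = 1
G(14) = mex{1,1,1,1} = 0
G(15) = mex{0,0,0,0} = 1
G(16) = mex{1,1,1,1} = 0
G(17) = mex{0,0,0,0} = 1
G(18) = mex{1,1,1,1} = 0
G(19) = mex{0,0,0,0} = 1
G(20) = mex{1,1,1,1} = 0
G(21) = mex{0,0,0,0} = 1
G(22) = mex{1,1,1,1} = 0
G(23) = mex{0,0,0,0} = 1
G(24) = mex{1,1,1,1} = 0
G(25) = mex{0,0,0,0} = 1
G(26) = mex{1,1,1,1} = 0
G(27) = mex{0,0,0,0} = 1
G(28) = mex{1,1,1,1} = 0
G(29) = mex{0,0,0,0} = 1
G(30) = mex{1,1,1,1} = 0
G(31) = mex{0,0,0,0} = 1
G(32) = mex{1,1,1,1} = 0
G(33) = mex{0,0,0,0} = 1

1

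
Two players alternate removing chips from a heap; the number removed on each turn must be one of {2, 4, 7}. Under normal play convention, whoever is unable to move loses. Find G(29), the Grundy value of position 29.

n :  0  1  2  3  4  5  6  7  8  9 10 11 12 13 14 15 16 17 18 19 20 21 22 23 24 25 26 27 28 29
G :  0  0  1  1  2  2  0  3  1  0  2  1  0  2  1  0  2  1  0  2  1  0  2  1  0  2  1  0  2  1

1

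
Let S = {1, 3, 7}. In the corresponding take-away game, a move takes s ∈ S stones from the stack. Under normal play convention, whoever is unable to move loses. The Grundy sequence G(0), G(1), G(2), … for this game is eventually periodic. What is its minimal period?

n :  0  1  2  3  4  5  6  7  8  9 10 11 12 13 14
G :  0  1  0  1  0  1  0  1  0  1  0  1  0  1  0
G(n+2) = G(n) holds for n = 0,…,6 (a full window of length max(S) = 7), so the sequence is purely periodic with period 2.

2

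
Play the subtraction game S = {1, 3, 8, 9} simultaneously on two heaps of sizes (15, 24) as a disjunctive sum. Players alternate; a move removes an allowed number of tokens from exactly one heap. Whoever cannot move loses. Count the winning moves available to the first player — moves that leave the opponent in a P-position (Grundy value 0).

3

All heaps use S = {1, 3, 8, 9}:
n :  0  1  2  3  4  5  6  7  8  9 10 11 12 13 14 15 16 17 18 19 20 21 22 23 24
G :  0  1  0  1  0  1  0  1  2  3  2  3  2  3  2  3  0  1  0  1  0  1  0  1  2
Heap A: G(15) = 3.
Heap B: G(24) = 2.
Combined Grundy value = 3 ⊕ 2 = 1.
A winning move leaves total XOR = 0, i.e. changes one component's Grundy value g to g ⊕ X where X is the current total.
Heap A: need g' = 3⊕1 = 2. Options: 15−1→G=2, 15−3→G=2, 15−8→G=1, 15−9→G=0. Hits: 2.
Heap B: need g' = 2⊕1 = 3. Options: 24−1→G=1, 24−3→G=1, 24−8→G=0, 24−9→G=3. Hits: 1.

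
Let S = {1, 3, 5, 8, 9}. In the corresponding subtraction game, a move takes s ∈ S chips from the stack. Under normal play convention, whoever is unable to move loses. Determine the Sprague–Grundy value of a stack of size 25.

n :  0  1  2  3  4  5  6  7  8  9 10 11 12 13 14 15 16 17 18 19 20 21 22 23 24 25
G :  0  1  0  1  0  1  0  1  2  3  2  3  2  3  2  3  0  1  0  1  0  1  0  1  2  3

3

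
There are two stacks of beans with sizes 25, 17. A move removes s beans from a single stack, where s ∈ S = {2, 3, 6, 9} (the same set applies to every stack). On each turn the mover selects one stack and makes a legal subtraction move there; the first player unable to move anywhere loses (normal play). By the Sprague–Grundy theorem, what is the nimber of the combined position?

0

All stacks use S = {2, 3, 6, 9}:
G(0) = 0
G(1) = mex{} = 0
G(2) = mex{0} = 1
G(3) = mex{0,0} = 1
G(4) = mex{1,0} = 2
G(5) = mex{1,1} = 0
G(6) = mex{2,1,0} = 3
G(7) = mex{0,2,0} = 1
G(8) = mex{3,0,1} = 2
G(9) = mex{1,3,1,0} = 2
G(10) = mex{2,1,2,0} = 3
G(11) = mex{2,2,0,1} = 3
G(12) = mex{3,2,3,1} = 0
G(13) = mex{3,3,1,2} = 0
G(14) = mex{0,3,2,0} = 1
G(15) = mex{0,0,2,3} = 1
G(16) = mex{1,0,3,1} = 2
G(17) = mex{1,1,3,2} = 0
G(18) = mex{2,1,0,2} = 3
G(19) = mex{0,2,0,3} = 1
G(20) = mex{3,0,1,3} = 2
G(21) = mex{1,3,1,0} = 2
G(22) = mex{2,1,2,0} = 3
G(23) = mex{2,2,0,1} = 3
G(24) = mex{3,2,3,1} = 0
G(25) = mex{3,3,1,2} = 0
Stack A: G(25) = 0.
Stack B: G(17) = 0.
Combined Grundy value = 0 ⊕ 0 = 0.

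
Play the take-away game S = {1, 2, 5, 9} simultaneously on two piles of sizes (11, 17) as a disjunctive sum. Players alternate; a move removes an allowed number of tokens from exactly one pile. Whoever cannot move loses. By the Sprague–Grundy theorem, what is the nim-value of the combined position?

0

All piles use S = {1, 2, 5, 9}:
G(0) = 0
G(1) = mex{0} = 1
G(2) = mex{1,0} = 2
G(3) = mex{2,1} = 0
G(4) = mex{0,2} = 1
G(5) = mex{1,0,0} = 2
G(6) = mex{2,1,1} = 0
G(7) = mex{0,2,2} = 1
G(8) = mex{1,0,0} = 2
G(9) = mex{2,1,1,0} = 3
G(10) = mex{3,2,2,1} = 0
G(11) = mex{0,3,0,2} = 1
G(12) = mex{1,0,1,0} = 2
G(13) = mex{2,1,2,1} = 0
G(14) = mex{0,2,3,2} = 1
G(15) = mex{1,0,0,0} = 2
G(16) = mex{2,1,1,1} = 0
G(17) = mex{0,2,2,2} = 1
Pile A: G(11) = 1.
Pile B: G(17) = 1.
Combined Grundy value = 1 ⊕ 1 = 0.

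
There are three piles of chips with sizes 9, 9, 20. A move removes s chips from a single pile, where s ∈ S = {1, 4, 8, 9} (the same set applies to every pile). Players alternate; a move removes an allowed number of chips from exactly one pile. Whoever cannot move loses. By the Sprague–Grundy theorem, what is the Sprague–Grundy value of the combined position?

All piles use S = {1, 4, 8, 9}:
n :  0  1  2  3  4  5  6  7  8  9 10 11 12 13 14 15 16 17 18 19 20
G :  0  1  0  1  2  0  1  0  1  2  3  2  0  1  2  3  2  0  1  0  1
Pile A: G(9) = 2.
Pile B: G(9) = 2.
Pile C: G(20) = 1.
Combined Grundy value = 2 ⊕ 2 ⊕ 1 = 1.

1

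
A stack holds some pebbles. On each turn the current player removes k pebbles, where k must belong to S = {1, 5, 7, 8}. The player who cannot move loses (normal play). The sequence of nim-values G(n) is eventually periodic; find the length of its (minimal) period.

15

n :  0  1  2  3  4  5  6  7  8  9 10 11 12 13 14 15 16 17 18 19 20 21 22 23 24 25 26 27 28 29 30 31
G :  0  1  0  1  0  1  0  1  2  3  2  3  2  3  2  0  1  0  1  0  1  0  1  2  3  2  3  2  3  2  0  1
G(n+15) = G(n) holds for n = 0,…,7 (a full window of length max(S) = 8), so the sequence is purely periodic with period 15.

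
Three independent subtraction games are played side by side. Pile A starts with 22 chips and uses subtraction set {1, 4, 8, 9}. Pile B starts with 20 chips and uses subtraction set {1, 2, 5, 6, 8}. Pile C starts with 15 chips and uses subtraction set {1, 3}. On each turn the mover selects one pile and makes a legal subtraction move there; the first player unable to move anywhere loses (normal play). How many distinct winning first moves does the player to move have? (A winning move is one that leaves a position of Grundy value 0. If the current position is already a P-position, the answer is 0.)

4

Pile A, S = {1, 4, 8, 9}:
G(0) = 0
G(1) = mex{0} = 1
G(2) = mex{1} = 0
G(3) = mex{0} = 1
G(4) = mex{1,0} = 2
G(5) = mex{2,1} = 0
G(6) = mex{0,0} = 1
G(7) = mex{1,1} = 0
G(8) = mex{0,2,0} = 1
G(9) = mex{1,0,1,0} = 2
G(10) = mex{2,1,0,1} = 3
G(11) = mex{3,0,1,0} = 2
G(12) = mex{2,1,2,1} = 0
G(13) = mex{0,2,0,2} = 1
G(14) = mex{1,3,1,0} = 2
G(15) = mex{2,2,0,1} = 3
G(16) = mex{3,0,1,0} = 2
G(17) = mex{2,1,2,1} = 0
G(18) = mex{0,2,3,2} = 1
G(19) = mex{1,3,2,3} = 0
G(20) = mex{0,2,0,2} = 1
G(21) = mex{1,0,1,0} = 2
G(22) = mex{2,1,2,1} = 0
G_A(22) = 0.
Pile B, S = {1, 2, 5, 6, 8}:
G(0) = 0
G(1) = mex{0} = 1
G(2) = mex{1,0} = 2
G(3) = mex{2,1} = 0
G(4) = mex{0,2} = 1
G(5) = mex{1,0,0} = 2
G(6) = mex{2,1,1,0} = 3
G(7) = mex{3,2,2,1} = 0
G(8) = mex{0,3,0,2,0} = 1
G(9) = mex{1,0,1,0,1} = 2
G(10) = mex{2,1,2,1,2} = 0
G(11) = mex{0,2,3,2,0} = 1
G(12) = mex{1,0,0,3,1} = 2
G(13) = mex{2,1,1,0,2} = 3
G(14) = mex{3,2,2,1,3} = 0
G(15) = mex{0,3,0,2,0} = 1
G(16) = mex{1,0,1,0,1} = 2
G(17) = mex{2,1,2,1,2} = 0
G(18) = mex{0,2,3,2,0} = 1
G(19) = mex{1,0,0,3,1} = 2
G(20) = mex{2,1,1,0,2} = 3
G_B(20) = 3.
Pile C, S = {1, 3}:
n :  0  1  2  3  4  5  6  7  8  9 10 11 12 13 14 15
G :  0  1  0  1  0  1  0  1  0  1  0  1  0  1  0  1
G_C(15) = 1.
Combined Grundy value = 0 ⊕ 3 ⊕ 1 = 2.
A winning move leaves total XOR = 0, i.e. changes one component's Grundy value g to g ⊕ X where X is the current total.
Pile A: need g' = 0⊕2 = 2. Options: 22−1→G=2, 22−4→G=1, 22−8→G=2, 22−9→G=1. Hits: 2.
Pile B: need g' = 3⊕2 = 1. Options: 20−1→G=2, 20−2→G=1, 20−5→G=1, 20−6→G=0, 20−8→G=2. Hits: 2.
Pile C: need g' = 1⊕2 = 3. Options: 15−1→G=0, 15−3→G=0. Hits: 0.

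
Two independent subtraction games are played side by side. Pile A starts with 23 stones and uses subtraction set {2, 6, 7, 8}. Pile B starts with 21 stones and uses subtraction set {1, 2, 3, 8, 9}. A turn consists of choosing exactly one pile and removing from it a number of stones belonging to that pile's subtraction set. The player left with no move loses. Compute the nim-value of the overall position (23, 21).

3

Pile A, S = {2, 6, 7, 8}:
n :  0  1  2  3  4  5  6  7  8  9 10 11 12 13 14 15 16 17 18 19 20 21 22 23
G :  0  0  1  1  0  0  1  1  2  2  3  3  2  2  0  0  1  1  0  0  1  1  2  2
G_A(23) = 2.
Pile B, S = {1, 2, 3, 8, 9}:
G(0) = 0
G(1) = mex{0} = 1
G(2) = mex{1,0} = 2
G(3) = mex{2,1,0} = 3
G(4) = mex{3,2,1} = 0
G(5) = mex{0,3,2} = 1
G(6) = mex{1,0,3} = 2
G(7) = mex{2,1,0} = 3
G(8) = mex{3,2,1,0} = 4
G(9) = mex{4,3,2,1,0} = 5
G(10) = mex{5,4,3,2,1} = 0
G(11) = mex{0,5,4,3,2} = 1
G(12) = mex{1,0,5,0,3} = 2
G(13) = mex{2,1,0,1,0} = 3
G(14) = mex{3,2,1,2,1} = 0
G(15) = mex{0,3,2,3,2} = 1
G(16) = mex{1,0,3,4,3} = 2
G(17) = mex{2,1,0,5,4} = 3
G(18) = mex{3,2,1,0,5} = 4
G(19) = mex{4,3,2,1,0} = 5
G(20) = mex{5,4,3,2,1} = 0
G(21) = mex{0,5,4,3,2} = 1
G_B(21) = 1.
Combined Grundy value = 2 ⊕ 1 = 3.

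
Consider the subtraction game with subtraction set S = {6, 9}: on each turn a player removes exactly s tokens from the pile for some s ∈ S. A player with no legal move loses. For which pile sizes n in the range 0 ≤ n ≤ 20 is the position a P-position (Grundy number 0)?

G(0) = 0
G(1) = mex{} = 0
G(2) = mex{} = 0
G(3) = mex{} = 0
G(4) = mex{} = 0
G(5) = mex{} = 0
G(6) = mex{0} = 1
G(7) = mex{0} = 1
G(8) = mex{0} = 1
G(9) = mex{0,0} = 1
G(10) = mex{0,0} = 1
G(11) = mex{0,0} = 1
G(12) = mex{1,0} = 2
G(13) = mex{1,0} = 2
G(14) = mex{1,0} = 2
G(15) = mex{1,1} = 0
G(16) = mex{1,1} = 0
G(17) = mex{1,1} = 0
G(18) = mex{2,1} = 0
G(19) = mex{2,1} = 0
G(20) = mex{2,1} = 0
P-positions are exactly the n with G(n) = 0.

0, 1, 2, 3, 4, 5, 15, 16, 17, 18, 19, 20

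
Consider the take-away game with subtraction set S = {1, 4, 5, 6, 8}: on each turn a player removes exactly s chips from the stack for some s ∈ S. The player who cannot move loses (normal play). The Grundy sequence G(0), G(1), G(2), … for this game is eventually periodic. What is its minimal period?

9

n :  0  1  2  3  4  5  6  7  8  9 10 11 12 13 14 15 16 17 18 19
G :  0  1  0  1  2  3  2  3  4  0  1  0  1  2  3  2  3  4  0  1
G(n+9) = G(n) holds for n = 0,…,7 (a full window of length max(S) = 8), so the sequence is purely periodic with period 9.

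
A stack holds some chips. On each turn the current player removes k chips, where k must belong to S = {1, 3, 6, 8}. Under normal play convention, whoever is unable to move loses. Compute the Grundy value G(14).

1

n :  0  1  2  3  4  5  6  7  8  9 10 11 12 13 14
G :  0  1  0  1  0  1  2  3  2  0  1  0  1  0  1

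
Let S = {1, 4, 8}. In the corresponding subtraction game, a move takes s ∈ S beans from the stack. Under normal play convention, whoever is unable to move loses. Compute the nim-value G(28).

n :  0  1  2  3  4  5  6  7  8  9 10 11 12 13 14 15 16 17 18 19 20 21 22 23 24 25 26 27 28
G :  0  1  0  1  2  0  1  0  1  2  3  2  0  1  0  1  2  0  1  0  1  2  3  2  0  1  0  1  2

2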